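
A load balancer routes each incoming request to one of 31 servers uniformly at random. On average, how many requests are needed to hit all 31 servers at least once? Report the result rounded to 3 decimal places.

124.845

After k distinct servers have appeared, the next request gives a new one with probability (31-k)/31, so the expected wait for the (k+1)-th is 31/(31-k).
E[T] = 31/31 + 31/30 + 31/29 + ... + 31/2 + 31/1 = 31·H_{31}.
H_{31} = 4.0272, so E[T] = 124.8446.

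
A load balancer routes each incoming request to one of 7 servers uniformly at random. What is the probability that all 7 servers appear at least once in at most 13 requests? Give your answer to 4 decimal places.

By inclusion–exclusion over which servers are missing,
P(all seen) = Σ_{j=0}^{7} (-1)^j C(7,j)((7-j)/7)^13
= 1.00000 - 0.94360 + 0.26458 - 0.02424 + 0.00058 - 0.00000 + 0.00000 - 0.00000
= 0.29731.

0.2973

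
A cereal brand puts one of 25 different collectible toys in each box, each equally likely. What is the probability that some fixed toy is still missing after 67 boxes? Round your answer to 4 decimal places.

Each box misses the fixed toy with probability (25-1)/25 = 24/25, independently.
P(still missing after 67) = (24/25)^67 = 0.06489.

0.0649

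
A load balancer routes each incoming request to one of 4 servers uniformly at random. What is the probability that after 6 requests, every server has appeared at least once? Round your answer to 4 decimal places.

0.3809

Let A_i be the event that server i is missing after 6 requests. By inclusion–exclusion on the A_i,
P(all seen) = Σ_{j=0}^{4} (-1)^j C(4,j)((4-j)/4)^6
= 1.00000 - 0.71191 + 0.09375 - 0.00098 + 0.00000
= 0.38086.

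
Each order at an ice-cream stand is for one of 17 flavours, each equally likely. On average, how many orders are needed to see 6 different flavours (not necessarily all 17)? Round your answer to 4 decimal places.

With k distinct flavours already seen, the next new one arrives after an expected 17/(17-k) orders.
Sum over k = 0,...,5: E = 17/17 + 17/16 + 17/15 + 17/14 + 17/13 + 17/12 = 7.13448.

7.1345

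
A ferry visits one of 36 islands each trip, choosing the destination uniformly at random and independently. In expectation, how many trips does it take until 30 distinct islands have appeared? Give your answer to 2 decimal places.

With k distinct islands already seen, the next new one arrives after an expected 36/(36-k) trips.
Sum over k = 0,...,29: E = 36/36 + 36/35 + 36/34 + ... + 36/8 + 36/7 = 62.084.

62.08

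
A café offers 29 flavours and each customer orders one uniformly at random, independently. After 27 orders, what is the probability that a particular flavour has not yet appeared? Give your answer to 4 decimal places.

0.3877

On each order the fixed flavour fails to appear with probability 28/29.
P(still missing after 27) = (28/29)^27 = 0.38772.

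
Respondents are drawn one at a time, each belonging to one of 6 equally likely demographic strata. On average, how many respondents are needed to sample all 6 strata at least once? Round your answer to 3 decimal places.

14.700

The wait to go from k to k+1 distinct strata is geometric with mean 6/(6-k).
E[T] = 6/6 + 6/5 + 6/4 + 6/3 + 6/2 + 6/1 = 6·H_{6}.
H_{6} = 2.4500, so E[T] = 14.7000.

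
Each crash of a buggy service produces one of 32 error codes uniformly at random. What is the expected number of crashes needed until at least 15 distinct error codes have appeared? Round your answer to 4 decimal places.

19.8062

With k distinct error codes already seen, the next new one arrives after an expected 32/(32-k) crashes.
Sum over k = 0,...,14: E = 32/32 + 32/31 + 32/30 + ... + 32/19 + 32/18 = 19.80617.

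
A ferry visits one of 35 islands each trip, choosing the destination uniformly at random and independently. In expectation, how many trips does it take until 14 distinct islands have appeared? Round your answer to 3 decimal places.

Going from k to k+1 distinct takes a geometric number of trips with mean 35/(35-k).
Sum over k = 0,...,13: E = 35/35 + 35/34 + 35/33 + ... + 35/23 + 35/22 = 17.5498.

17.550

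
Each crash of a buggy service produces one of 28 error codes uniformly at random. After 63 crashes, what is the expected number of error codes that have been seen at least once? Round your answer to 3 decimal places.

25.168

For each error code, P(seen in 63 crashes) = 1 - (27/28)^63 = 0.8989.
By linearity of expectation, E[distinct seen] = 28·(1 - (27/28)^63) = 25.1678.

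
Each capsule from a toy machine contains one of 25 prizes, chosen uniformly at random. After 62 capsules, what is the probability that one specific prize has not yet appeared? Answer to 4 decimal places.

0.0796

Each capsule misses the fixed prize with probability (25-1)/25 = 24/25, independently.
P(still missing after 62) = (24/25)^62 = 0.07958.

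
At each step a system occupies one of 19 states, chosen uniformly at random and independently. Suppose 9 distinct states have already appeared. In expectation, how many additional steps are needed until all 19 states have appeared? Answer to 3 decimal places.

55.650

The wait to go from k to k+1 distinct states is geometric with mean 19/(19-k).
Sum over k = 9,...,18: E = 19/10 + 19/9 + 19/8 + ... + 19/2 + 19/1 = 55.6504.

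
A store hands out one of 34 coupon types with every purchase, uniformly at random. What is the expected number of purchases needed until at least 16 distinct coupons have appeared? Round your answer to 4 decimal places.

21.1855

Going from k to k+1 distinct takes a geometric number of purchases with mean 34/(34-k).
Sum over k = 0,...,15: E = 34/34 + 34/33 + 34/32 + ... + 34/20 + 34/19 = 21.18547.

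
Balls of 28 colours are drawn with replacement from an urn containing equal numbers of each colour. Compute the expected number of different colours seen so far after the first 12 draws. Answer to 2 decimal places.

For each colour, P(seen in 12 draws) = 1 - (27/28)^12 = 0.354.
By linearity of expectation, E[distinct seen] = 28·(1 - (27/28)^12) = 9.902.

9.90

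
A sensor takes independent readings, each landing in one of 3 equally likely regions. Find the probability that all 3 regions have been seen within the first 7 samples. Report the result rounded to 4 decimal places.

0.8258

By inclusion–exclusion over which regions are missing,
P(all seen) = Σ_{j=0}^{3} (-1)^j C(3,j)((3-j)/3)^7
= 1.00000 - 0.17558 + 0.00137 - 0.00000
= 0.82579.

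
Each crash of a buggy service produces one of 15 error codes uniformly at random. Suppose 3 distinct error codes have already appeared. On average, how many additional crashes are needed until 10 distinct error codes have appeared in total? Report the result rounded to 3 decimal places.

The wait to go from k to k+1 distinct error codes is geometric with mean 15/(15-k).
Sum over k = 3,...,9: E = 15/12 + 15/11 + 15/10 + ... + 15/7 + 15/6 = 12.2982.

12.298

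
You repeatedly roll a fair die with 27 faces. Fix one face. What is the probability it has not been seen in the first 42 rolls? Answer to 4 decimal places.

0.2049

Each roll misses the fixed face with probability (27-1)/27 = 26/27, independently.
P(still missing after 42) = (26/27)^42 = 0.20493.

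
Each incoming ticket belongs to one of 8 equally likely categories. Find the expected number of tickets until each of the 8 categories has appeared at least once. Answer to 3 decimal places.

21.743

After k distinct categories have appeared, the next ticket gives a new one with probability (8-k)/8, so the expected wait for the (k+1)-th is 8/(8-k).
E[T] = 8/8 + 8/7 + 8/6 + ... + 8/2 + 8/1 = 8·H_{8}.
H_{8} = 2.7179, so E[T] = 21.7429.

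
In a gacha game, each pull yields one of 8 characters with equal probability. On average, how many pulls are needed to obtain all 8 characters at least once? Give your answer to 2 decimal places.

The wait to go from k to k+1 distinct characters is geometric with mean 8/(8-k).
E[T] = 8/8 + 8/7 + 8/6 + ... + 8/2 + 8/1 = 8·H_{8}.
H_{8} = 2.718, so E[T] = 21.743.

21.74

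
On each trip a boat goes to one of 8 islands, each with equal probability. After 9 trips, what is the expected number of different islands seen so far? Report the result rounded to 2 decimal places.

5.59

For each island, P(seen in 9 trips) = 1 - (7/8)^9 = 0.699.
By linearity of expectation, E[distinct seen] = 8·(1 - (7/8)^9) = 5.595.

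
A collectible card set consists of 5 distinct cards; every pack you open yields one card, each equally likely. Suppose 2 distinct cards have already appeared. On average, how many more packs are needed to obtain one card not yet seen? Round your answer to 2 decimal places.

1.67

The number of packs until the next new card is geometric with success probability 3/5, so its mean is 5/3.
E = 5/3 = 1.667.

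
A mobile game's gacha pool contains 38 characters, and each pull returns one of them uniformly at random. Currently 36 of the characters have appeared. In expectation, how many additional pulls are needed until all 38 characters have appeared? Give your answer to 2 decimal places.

With k distinct characters already seen, the next new one takes an expected 38/(38-k) pulls.
Sum over k = 36,...,37: E = 38/2 + 38/1 = 57.000.

57.00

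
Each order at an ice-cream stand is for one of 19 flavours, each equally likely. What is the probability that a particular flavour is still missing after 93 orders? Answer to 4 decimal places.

On each order the fixed flavour fails to appear with probability 18/19.
P(still missing after 93) = (18/19)^93 = 0.00655.

0.0066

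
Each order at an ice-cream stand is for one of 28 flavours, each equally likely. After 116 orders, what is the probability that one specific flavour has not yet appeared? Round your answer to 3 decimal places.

Each order misses the fixed flavour with probability (28-1)/28 = 27/28, independently.
P(still missing after 116) = (27/28)^116 = 0.0147.

0.015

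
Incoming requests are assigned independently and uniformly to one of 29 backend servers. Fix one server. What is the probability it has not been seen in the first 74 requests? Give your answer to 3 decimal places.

Each request misses the fixed server with probability (29-1)/29 = 28/29, independently.
P(still missing after 74) = (28/29)^74 = 0.0745.

0.075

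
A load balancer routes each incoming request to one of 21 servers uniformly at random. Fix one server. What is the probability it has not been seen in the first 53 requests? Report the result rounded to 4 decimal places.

On each request the fixed server fails to appear with probability 20/21.
P(still missing after 53) = (20/21)^53 = 0.07533.

0.0753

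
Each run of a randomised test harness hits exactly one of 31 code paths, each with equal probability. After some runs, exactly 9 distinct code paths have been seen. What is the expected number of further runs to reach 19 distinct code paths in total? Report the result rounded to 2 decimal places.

From k distinct to k+1 distinct takes on average 31/(31-k) runs.
Sum over k = 9,...,18: E = 31/22 + 31/21 + 31/20 + ... + 31/14 + 31/13 = 18.216.

18.22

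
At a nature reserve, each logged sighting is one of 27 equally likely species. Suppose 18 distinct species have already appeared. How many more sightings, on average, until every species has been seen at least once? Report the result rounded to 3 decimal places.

From k distinct to k+1 distinct takes on average 27/(27-k) sightings.
Sum over k = 18,...,26: E = 27/9 + 27/8 + 27/7 + ... + 27/2 + 27/1 = 76.3821.

76.382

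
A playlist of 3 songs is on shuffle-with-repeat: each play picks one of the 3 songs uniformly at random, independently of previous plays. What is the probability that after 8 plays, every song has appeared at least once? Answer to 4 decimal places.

0.8834

By inclusion–exclusion over which songs are missing,
P(all seen) = Σ_{j=0}^{3} (-1)^j C(3,j)((3-j)/3)^8
= 1.00000 - 0.11706 + 0.00046 - 0.00000
= 0.88340.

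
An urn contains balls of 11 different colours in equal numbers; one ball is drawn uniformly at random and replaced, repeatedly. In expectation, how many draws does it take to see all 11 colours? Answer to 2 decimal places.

33.22

The wait to go from k to k+1 distinct colours is geometric with mean 11/(11-k).
E[T] = 11/11 + 11/10 + 11/9 + ... + 11/2 + 11/1 = 11·H_{11}.
H_{11} = 3.020, so E[T] = 33.219.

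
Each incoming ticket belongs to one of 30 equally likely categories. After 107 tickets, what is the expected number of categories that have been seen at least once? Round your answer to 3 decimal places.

29.202

For each category, P(seen in 107 tickets) = 1 - (29/30)^107 = 0.9734.
By linearity of expectation, E[distinct seen] = 30·(1 - (29/30)^107) = 29.2025.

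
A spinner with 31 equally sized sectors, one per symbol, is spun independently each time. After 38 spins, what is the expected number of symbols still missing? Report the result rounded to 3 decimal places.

For each symbol, P(unseen after 38) = (30/31)^38 = 0.2876.
By linearity of expectation, E[unseen] = 31·(30/31)^38 = 8.9171.

8.917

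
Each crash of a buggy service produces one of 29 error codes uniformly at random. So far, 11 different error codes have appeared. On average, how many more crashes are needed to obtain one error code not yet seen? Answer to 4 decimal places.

1.6111

Each crash yields a new error code with probability (29-11)/29 = 18/29, so the wait is geometric with mean 29/18.
E = 29/18 = 1.61111.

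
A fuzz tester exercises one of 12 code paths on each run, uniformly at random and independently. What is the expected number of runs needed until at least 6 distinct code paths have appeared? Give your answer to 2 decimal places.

With k distinct code paths already seen, the next new one arrives after an expected 12/(12-k) runs.
Sum over k = 0,...,5: E = 12/12 + 12/11 + 12/10 + 12/9 + 12/8 + 12/7 = 7.839.

7.84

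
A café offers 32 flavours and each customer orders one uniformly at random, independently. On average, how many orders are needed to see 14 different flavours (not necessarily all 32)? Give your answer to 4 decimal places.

With k distinct flavours already seen, the next new one arrives after an expected 32/(32-k) orders.
Sum over k = 0,...,13: E = 32/32 + 32/31 + 32/30 + ... + 32/20 + 32/19 = 18.02839.

18.0284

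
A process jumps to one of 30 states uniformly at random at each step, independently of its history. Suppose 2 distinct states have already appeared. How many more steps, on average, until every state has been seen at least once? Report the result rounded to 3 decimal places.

From k distinct to k+1 distinct takes on average 30/(30-k) steps.
Sum over k = 2,...,29: E = 30/28 + 30/27 + 30/26 + ... + 30/2 + 30/1 = 117.8151.

117.815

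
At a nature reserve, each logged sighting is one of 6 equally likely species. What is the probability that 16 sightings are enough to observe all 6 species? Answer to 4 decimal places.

Let A_i be the event that species i is missing after 16 sightings. By inclusion–exclusion on the A_i,
P(all seen) = Σ_{j=0}^{6} (-1)^j C(6,j)((6-j)/6)^16
= 1.00000 - 0.32453 + 0.02284 - 0.00031 + 0.00000 - 0.00000 + 0.00000
= 0.69800.

0.6980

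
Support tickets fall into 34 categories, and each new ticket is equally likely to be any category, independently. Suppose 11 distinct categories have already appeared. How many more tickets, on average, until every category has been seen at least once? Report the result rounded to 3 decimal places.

126.966

From k distinct to k+1 distinct takes on average 34/(34-k) tickets.
Sum over k = 11,...,33: E = 34/23 + 34/22 + 34/21 + ... + 34/2 + 34/1 = 126.9659.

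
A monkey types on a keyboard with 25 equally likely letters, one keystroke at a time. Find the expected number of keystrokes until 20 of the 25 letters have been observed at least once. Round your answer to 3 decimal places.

With k distinct letters already seen, the next new one arrives after an expected 25/(25-k) keystrokes.
Sum over k = 0,...,19: E = 25/25 + 25/24 + 25/23 + ... + 25/7 + 25/6 = 38.3156.

38.316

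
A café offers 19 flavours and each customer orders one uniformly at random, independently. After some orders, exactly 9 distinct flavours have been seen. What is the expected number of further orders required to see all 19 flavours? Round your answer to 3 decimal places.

55.650

From k distinct to k+1 distinct takes on average 19/(19-k) orders.
Sum over k = 9,...,18: E = 19/10 + 19/9 + 19/8 + ... + 19/2 + 19/1 = 55.6504.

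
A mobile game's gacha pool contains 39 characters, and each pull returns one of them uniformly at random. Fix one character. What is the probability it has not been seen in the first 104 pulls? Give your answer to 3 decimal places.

0.067

On each pull the fixed character fails to appear with probability 38/39.
P(still missing after 104) = (38/39)^104 = 0.0671.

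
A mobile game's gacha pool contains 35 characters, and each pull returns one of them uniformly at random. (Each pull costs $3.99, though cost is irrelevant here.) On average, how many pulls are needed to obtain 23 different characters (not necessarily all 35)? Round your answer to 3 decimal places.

36.525

With k distinct characters already seen, the next new one arrives after an expected 35/(35-k) pulls.
Sum over k = 0,...,22: E = 35/35 + 35/34 + 35/33 + ... + 35/14 + 35/13 = 36.5250.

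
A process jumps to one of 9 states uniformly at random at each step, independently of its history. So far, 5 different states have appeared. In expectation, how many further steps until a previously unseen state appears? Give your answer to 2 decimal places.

The number of steps until the next new state is geometric with success probability 4/9, so its mean is 9/4.
E = 9/4 = 2.250.

2.25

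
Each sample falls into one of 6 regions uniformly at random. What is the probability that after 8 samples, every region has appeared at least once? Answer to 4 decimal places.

Let A_i be the event that region i is missing after 8 samples. By inclusion–exclusion on the A_i,
P(all seen) = Σ_{j=0}^{6} (-1)^j C(6,j)((6-j)/6)^8
= 1.00000 - 1.39541 + 0.58528 - 0.07813 + 0.00229 - 0.00000 + 0.00000
= 0.11403.

0.1140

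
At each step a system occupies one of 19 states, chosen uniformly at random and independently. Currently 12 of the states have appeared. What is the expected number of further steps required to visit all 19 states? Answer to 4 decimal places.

49.2643

The wait to go from k to k+1 distinct states is geometric with mean 19/(19-k).
Sum over k = 12,...,18: E = 19/7 + 19/6 + 19/5 + ... + 19/2 + 19/1 = 49.26429.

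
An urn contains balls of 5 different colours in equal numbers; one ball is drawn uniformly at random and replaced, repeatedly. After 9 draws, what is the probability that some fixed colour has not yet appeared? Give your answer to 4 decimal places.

Each draw misses the fixed colour with probability (5-1)/5 = 4/5, independently.
P(still missing after 9) = (4/5)^9 = 0.13422.

0.1342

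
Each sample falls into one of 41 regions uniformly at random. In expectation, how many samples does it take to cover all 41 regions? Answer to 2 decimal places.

176.42

The wait to go from k to k+1 distinct regions is geometric with mean 41/(41-k).
E[T] = 41/41 + 41/40 + 41/39 + ... + 41/2 + 41/1 = 41·H_{41}.
H_{41} = 4.303, so E[T] = 176.420.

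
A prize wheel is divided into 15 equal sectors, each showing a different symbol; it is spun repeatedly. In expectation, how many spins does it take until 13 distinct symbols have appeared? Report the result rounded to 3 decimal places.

Going from k to k+1 distinct takes a geometric number of spins with mean 15/(15-k).
Sum over k = 0,...,12: E = 15/15 + 15/14 + 15/13 + ... + 15/4 + 15/3 = 27.2734.

27.273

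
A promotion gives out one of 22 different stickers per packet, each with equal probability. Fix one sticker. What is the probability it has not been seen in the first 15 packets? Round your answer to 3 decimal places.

Each packet misses the fixed sticker with probability (22-1)/22 = 21/22, independently.
P(still missing after 15) = (21/22)^15 = 0.4977.

0.498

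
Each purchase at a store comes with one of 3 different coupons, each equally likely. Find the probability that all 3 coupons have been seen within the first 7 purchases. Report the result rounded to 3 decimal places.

0.826

Let A_i be the event that coupon i is missing after 7 purchases. By inclusion–exclusion on the A_i,
P(all seen) = Σ_{j=0}^{3} (-1)^j C(3,j)((3-j)/3)^7
= 1.0000 - 0.1756 + 0.0014 - 0.0000
= 0.8258.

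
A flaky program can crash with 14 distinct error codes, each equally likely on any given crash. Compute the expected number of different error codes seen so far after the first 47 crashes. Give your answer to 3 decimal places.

13.570

For each error code, P(seen in 47 crashes) = 1 - (13/14)^47 = 0.9693.
By linearity of expectation, E[distinct seen] = 14·(1 - (13/14)^47) = 13.5700.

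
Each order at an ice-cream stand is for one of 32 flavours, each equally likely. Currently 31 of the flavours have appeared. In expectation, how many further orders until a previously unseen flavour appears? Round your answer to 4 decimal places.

The number of orders until the next new flavour is geometric with success probability 1/32, so its mean is 32/1.
E = 32/1 = 32.00000.

32.0000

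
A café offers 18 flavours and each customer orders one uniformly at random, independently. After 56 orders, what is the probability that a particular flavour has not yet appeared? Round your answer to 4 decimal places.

0.0407

On each order the fixed flavour fails to appear with probability 17/18.
P(still missing after 56) = (17/18)^56 = 0.04073.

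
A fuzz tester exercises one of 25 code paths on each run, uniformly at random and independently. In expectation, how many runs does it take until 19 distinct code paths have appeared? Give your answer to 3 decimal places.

Going from k to k+1 distinct takes a geometric number of runs with mean 25/(25-k).
Sum over k = 0,...,18: E = 25/25 + 25/24 + 25/23 + ... + 25/8 + 25/7 = 34.1490.

34.149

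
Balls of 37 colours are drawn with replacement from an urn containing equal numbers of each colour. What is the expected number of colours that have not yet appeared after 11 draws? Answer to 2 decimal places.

27.37

For each colour, P(unseen after 11) = (36/37)^11 = 0.740.
By linearity of expectation, E[unseen] = 37·(36/37)^11 = 27.372.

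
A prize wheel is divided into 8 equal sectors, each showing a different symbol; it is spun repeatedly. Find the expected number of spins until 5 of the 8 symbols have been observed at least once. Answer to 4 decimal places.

7.0762

With k distinct symbols already seen, the next new one arrives after an expected 8/(8-k) spins.
Sum over k = 0,...,4: E = 8/8 + 8/7 + 8/6 + 8/5 + 8/4 = 7.07619.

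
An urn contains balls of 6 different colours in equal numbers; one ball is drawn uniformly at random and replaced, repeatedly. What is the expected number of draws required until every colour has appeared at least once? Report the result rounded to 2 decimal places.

14.70

After k distinct colours have appeared, the next draw gives a new one with probability (6-k)/6, so the expected wait for the (k+1)-th is 6/(6-k).
E[T] = 6/6 + 6/5 + 6/4 + 6/3 + 6/2 + 6/1 = 6·H_{6}.
H_{6} = 2.450, so E[T] = 14.700.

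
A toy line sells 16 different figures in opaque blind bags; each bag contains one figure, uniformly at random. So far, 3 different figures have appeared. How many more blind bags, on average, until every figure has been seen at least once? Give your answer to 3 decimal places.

The wait to go from k to k+1 distinct figures is geometric with mean 16/(16-k).
Sum over k = 3,...,15: E = 16/13 + 16/12 + 16/11 + ... + 16/2 + 16/1 = 50.8821.

50.882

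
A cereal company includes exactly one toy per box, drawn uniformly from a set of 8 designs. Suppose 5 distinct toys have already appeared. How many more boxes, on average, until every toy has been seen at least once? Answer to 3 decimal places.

14.667

The wait to go from k to k+1 distinct toys is geometric with mean 8/(8-k).
Sum over k = 5,...,7: E = 8/3 + 8/2 + 8/1 = 14.6667.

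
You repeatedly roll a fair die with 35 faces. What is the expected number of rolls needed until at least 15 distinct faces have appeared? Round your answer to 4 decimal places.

19.2165

With k distinct faces already seen, the next new one arrives after an expected 35/(35-k) rolls.
Sum over k = 0,...,14: E = 35/35 + 35/34 + 35/33 + ... + 35/22 + 35/21 = 19.21646.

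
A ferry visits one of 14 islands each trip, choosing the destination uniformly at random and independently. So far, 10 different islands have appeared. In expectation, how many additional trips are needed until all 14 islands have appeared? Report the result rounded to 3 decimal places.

From k distinct to k+1 distinct takes on average 14/(14-k) trips.
Sum over k = 10,...,13: E = 14/4 + 14/3 + 14/2 + 14/1 = 29.1667.

29.167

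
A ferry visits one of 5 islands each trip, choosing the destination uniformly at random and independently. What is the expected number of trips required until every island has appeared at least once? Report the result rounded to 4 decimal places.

After k distinct islands have appeared, the next trip gives a new one with probability (5-k)/5, so the expected wait for the (k+1)-th is 5/(5-k).
E[T] = 5/5 + 5/4 + 5/3 + 5/2 + 5/1 = 5·H_{5}.
H_{5} = 2.28333, so E[T] = 11.41667.

11.4167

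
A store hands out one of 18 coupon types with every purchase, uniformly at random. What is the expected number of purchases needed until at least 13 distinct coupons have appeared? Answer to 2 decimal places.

Going from k to k+1 distinct takes a geometric number of purchases with mean 18/(18-k).
Sum over k = 0,...,12: E = 18/18 + 18/17 + 18/16 + ... + 18/7 + 18/6 = 21.812.

21.81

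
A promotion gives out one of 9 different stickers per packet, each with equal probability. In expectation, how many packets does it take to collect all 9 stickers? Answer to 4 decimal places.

25.4607

After k distinct stickers have appeared, the next packet gives a new one with probability (9-k)/9, so the expected wait for the (k+1)-th is 9/(9-k).
E[T] = 9/9 + 9/8 + 9/7 + ... + 9/2 + 9/1 = 9·H_{9}.
H_{9} = 2.82897, so E[T] = 25.46071.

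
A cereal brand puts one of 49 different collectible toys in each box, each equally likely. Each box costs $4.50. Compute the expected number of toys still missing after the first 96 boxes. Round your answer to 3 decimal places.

6.769

For each toy, P(unseen after 96) = (48/49)^96 = 0.1381.
By linearity of expectation, E[unseen] = 49·(48/49)^96 = 6.7691.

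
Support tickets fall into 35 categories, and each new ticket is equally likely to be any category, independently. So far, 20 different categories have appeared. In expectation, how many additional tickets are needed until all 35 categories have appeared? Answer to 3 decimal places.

116.138

With k distinct categories already seen, the next new one takes an expected 35/(35-k) tickets.
Sum over k = 20,...,34: E = 35/15 + 35/14 + 35/13 + ... + 35/2 + 35/1 = 116.1380.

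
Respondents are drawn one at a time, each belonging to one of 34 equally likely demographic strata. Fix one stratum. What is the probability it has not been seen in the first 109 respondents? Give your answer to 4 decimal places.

0.0386

On each respondent the fixed stratum fails to appear with probability 33/34.
P(still missing after 109) = (33/34)^109 = 0.03862.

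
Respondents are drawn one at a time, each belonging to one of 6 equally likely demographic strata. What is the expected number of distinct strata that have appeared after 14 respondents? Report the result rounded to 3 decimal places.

5.533

For each stratum, P(seen in 14 respondents) = 1 - (5/6)^14 = 0.9221.
By linearity of expectation, E[distinct seen] = 6·(1 - (5/6)^14) = 5.5327.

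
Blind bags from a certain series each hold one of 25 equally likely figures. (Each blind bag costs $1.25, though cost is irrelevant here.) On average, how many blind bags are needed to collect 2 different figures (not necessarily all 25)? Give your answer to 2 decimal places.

Going from k to k+1 distinct takes a geometric number of blind bags with mean 25/(25-k).
Sum over k = 0,...,1: E = 25/25 + 25/24 = 2.042.

2.04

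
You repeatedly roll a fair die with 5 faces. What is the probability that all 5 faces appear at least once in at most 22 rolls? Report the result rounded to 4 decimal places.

0.9632

Let A_i be the event that face i is missing after 22 rolls. By inclusion–exclusion on the A_i,
P(all seen) = Σ_{j=0}^{5} (-1)^j C(5,j)((5-j)/5)^22
= 1.00000 - 0.03689 + 0.00013 - 0.00000 + 0.00000 - 0.00000
= 0.96324.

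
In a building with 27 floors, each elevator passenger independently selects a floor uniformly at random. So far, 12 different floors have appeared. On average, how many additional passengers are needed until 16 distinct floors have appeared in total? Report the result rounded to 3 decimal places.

8.055

With k distinct floors already seen, the next new one takes an expected 27/(27-k) passengers.
Sum over k = 12,...,15: E = 27/15 + 27/14 + 27/13 + 27/12 = 8.0555.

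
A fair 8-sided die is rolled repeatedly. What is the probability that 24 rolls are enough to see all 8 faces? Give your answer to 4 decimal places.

0.7028

Let A_i be the event that face i is missing after 24 rolls. By inclusion–exclusion on the A_i,
P(all seen) = Σ_{j=0}^{8} (-1)^j C(8,j)((8-j)/8)^24
= 1.00000 - 0.32455 + 0.02809 - 0.00071 + 0.00000 - 0.00000 + 0.00000 - 0.00000 + 0.00000
= 0.70284.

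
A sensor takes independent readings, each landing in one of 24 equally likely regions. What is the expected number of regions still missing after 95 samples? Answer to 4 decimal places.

For each region, P(unseen after 95) = (23/24)^95 = 0.01754.
By linearity of expectation, E[unseen] = 24·(23/24)^95 = 0.42101.

0.4210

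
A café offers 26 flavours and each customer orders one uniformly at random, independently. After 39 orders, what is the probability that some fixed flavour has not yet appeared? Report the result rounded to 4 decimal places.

Each order misses the fixed flavour with probability (26-1)/26 = 25/26, independently.
P(still missing after 39) = (25/26)^39 = 0.21662.

0.2166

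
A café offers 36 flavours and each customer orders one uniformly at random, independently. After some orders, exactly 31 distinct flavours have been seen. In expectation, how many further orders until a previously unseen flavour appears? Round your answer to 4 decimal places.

7.2000

The number of orders until the next new flavour is geometric with success probability 5/36, so its mean is 36/5.
E = 36/5 = 7.20000.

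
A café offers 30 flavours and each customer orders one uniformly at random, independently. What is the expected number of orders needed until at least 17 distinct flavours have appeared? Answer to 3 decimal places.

24.446

Going from k to k+1 distinct takes a geometric number of orders with mean 30/(30-k).
Sum over k = 0,...,16: E = 30/30 + 30/29 + 30/28 + ... + 30/15 + 30/14 = 24.4456.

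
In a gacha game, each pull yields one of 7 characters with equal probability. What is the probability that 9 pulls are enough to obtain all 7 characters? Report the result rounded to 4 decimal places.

By inclusion–exclusion over which characters are missing,
P(all seen) = Σ_{j=0}^{7} (-1)^j C(7,j)((7-j)/7)^9
= 1.00000 - 1.74814 + 1.01641 - 0.22737 + 0.01707 - 0.00027 + 0.00000 - 0.00000
= 0.05770.

0.0577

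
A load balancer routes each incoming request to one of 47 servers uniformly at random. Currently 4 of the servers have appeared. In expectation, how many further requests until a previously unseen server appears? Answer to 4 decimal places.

1.0930

Each request yields a new server with probability (47-4)/47 = 43/47, so the wait is geometric with mean 47/43.
E = 47/43 = 1.09302.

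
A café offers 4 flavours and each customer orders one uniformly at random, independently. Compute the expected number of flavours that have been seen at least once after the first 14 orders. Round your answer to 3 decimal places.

For each flavour, P(seen in 14 orders) = 1 - (3/4)^14 = 0.9822.
By linearity of expectation, E[distinct seen] = 4·(1 - (3/4)^14) = 3.9287.

3.929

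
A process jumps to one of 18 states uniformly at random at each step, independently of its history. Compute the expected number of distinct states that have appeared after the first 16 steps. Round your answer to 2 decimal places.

10.79

For each state, P(seen in 16 steps) = 1 - (17/18)^16 = 0.599.
By linearity of expectation, E[distinct seen] = 18·(1 - (17/18)^16) = 10.787.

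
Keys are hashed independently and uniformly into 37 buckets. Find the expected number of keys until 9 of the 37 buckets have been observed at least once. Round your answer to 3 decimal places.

10.153

Going from k to k+1 distinct takes a geometric number of keys with mean 37/(37-k).
Sum over k = 0,...,8: E = 37/37 + 37/36 + 37/35 + ... + 37/30 + 37/29 = 10.1534.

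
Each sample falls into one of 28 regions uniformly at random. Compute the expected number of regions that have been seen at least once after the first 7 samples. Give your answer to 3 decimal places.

6.293

For each region, P(seen in 7 samples) = 1 - (27/28)^7 = 0.2248.
By linearity of expectation, E[distinct seen] = 28·(1 - (27/28)^7) = 6.2931.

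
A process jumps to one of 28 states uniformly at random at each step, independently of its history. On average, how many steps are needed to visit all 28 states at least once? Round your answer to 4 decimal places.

109.9608

After k distinct states have appeared, the next step gives a new one with probability (28-k)/28, so the expected wait for the (k+1)-th is 28/(28-k).
E[T] = 28/28 + 28/27 + 28/26 + ... + 28/2 + 28/1 = 28·H_{28}.
H_{28} = 3.92717, so E[T] = 109.96079.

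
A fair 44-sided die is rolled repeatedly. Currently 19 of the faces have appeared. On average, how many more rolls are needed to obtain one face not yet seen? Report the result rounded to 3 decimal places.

Each roll yields a new face with probability (44-19)/44 = 25/44, so the wait is geometric with mean 44/25.
E = 44/25 = 1.7600.

1.760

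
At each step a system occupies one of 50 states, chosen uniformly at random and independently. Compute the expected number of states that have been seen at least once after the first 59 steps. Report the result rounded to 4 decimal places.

For each state, P(seen in 59 steps) = 1 - (49/50)^59 = 0.69637.
By linearity of expectation, E[distinct seen] = 50·(1 - (49/50)^59) = 34.81872.

34.8187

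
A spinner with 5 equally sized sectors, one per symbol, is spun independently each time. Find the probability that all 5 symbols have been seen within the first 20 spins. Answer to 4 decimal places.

0.9427

By inclusion–exclusion over which symbols are missing,
P(all seen) = Σ_{j=0}^{5} (-1)^j C(5,j)((5-j)/5)^20
= 1.00000 - 0.05765 + 0.00037 - 0.00000 + 0.00000 - 0.00000
= 0.94272.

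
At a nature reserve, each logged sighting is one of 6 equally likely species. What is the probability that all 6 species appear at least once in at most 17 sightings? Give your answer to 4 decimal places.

Let A_i be the event that species i is missing after 17 sightings. By inclusion–exclusion on the A_i,
P(all seen) = Σ_{j=0}^{6} (-1)^j C(6,j)((6-j)/6)^17
= 1.00000 - 0.27044 + 0.01522 - 0.00015 + 0.00000 - 0.00000 + 0.00000
= 0.74463.

0.7446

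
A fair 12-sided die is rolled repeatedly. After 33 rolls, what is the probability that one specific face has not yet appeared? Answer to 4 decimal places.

0.0566

Each roll misses the fixed face with probability (12-1)/12 = 11/12, independently.
P(still missing after 33) = (11/12)^33 = 0.05662.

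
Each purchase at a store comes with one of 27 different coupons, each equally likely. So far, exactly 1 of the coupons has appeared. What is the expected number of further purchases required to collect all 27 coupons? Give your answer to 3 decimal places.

104.069

With k distinct coupons already seen, the next new one takes an expected 27/(27-k) purchases.
Sum over k = 1,...,26: E = 27/26 + 27/25 + 27/24 + ... + 27/2 + 27/1 = 104.0693.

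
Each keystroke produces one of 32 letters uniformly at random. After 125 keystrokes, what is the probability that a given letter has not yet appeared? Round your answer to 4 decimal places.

0.0189

On each keystroke the fixed letter fails to appear with probability 31/32.
P(still missing after 125) = (31/32)^125 = 0.01890.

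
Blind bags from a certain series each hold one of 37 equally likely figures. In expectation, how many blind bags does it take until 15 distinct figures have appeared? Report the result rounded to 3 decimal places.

Going from k to k+1 distinct takes a geometric number of blind bags with mean 37/(37-k).
Sum over k = 0,...,14: E = 37/37 + 37/36 + 37/35 + ... + 37/24 + 37/23 = 18.8986.

18.899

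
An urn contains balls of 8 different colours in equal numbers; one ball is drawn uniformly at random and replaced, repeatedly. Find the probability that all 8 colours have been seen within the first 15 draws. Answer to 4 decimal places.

0.2482

Let A_i be the event that colour i is missing after 15 draws. By inclusion–exclusion on the A_i,
P(all seen) = Σ_{j=0}^{8} (-1)^j C(8,j)((8-j)/8)^15
= 1.00000 - 1.07947 + 0.37418 - 0.04857 + 0.00214 - 0.00002 + 0.00000 - 0.00000 + 0.00000
= 0.24825.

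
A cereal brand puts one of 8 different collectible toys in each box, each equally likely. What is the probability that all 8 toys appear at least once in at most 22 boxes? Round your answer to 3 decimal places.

0.624

By inclusion–exclusion over which toys are missing,
P(all seen) = Σ_{j=0}^{8} (-1)^j C(8,j)((8-j)/8)^22
= 1.0000 - 0.4239 + 0.0499 - 0.0018 + 0.0000 - 0.0000 + 0.0000 - 0.0000 + 0.0000
= 0.6243.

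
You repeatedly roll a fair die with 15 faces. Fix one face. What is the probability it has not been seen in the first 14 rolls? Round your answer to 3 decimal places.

0.381

Each roll misses the fixed face with probability (15-1)/15 = 14/15, independently.
P(still missing after 14) = (14/15)^14 = 0.3806.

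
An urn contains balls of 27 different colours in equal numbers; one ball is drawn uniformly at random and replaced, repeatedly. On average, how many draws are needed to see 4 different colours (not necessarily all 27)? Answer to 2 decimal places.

4.24

Going from k to k+1 distinct takes a geometric number of draws with mean 27/(27-k).
Sum over k = 0,...,3: E = 27/27 + 27/26 + 27/25 + 27/24 = 4.243.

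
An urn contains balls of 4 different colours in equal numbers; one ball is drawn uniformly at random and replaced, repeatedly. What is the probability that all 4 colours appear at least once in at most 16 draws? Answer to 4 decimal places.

Let A_i be the event that colour i is missing after 16 draws. By inclusion–exclusion on the A_i,
P(all seen) = Σ_{j=0}^{4} (-1)^j C(4,j)((4-j)/4)^16
= 1.00000 - 0.04009 + 0.00009 - 0.00000 + 0.00000
= 0.96000.

0.9600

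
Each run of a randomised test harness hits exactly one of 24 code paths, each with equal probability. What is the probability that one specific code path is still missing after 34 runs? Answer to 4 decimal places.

0.2353

On each run the fixed code path fails to appear with probability 23/24.
P(still missing after 34) = (23/24)^34 = 0.23527.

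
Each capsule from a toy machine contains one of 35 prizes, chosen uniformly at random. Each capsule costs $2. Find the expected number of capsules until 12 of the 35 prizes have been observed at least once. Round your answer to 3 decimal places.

14.437

With k distinct prizes already seen, the next new one arrives after an expected 35/(35-k) capsules.
Sum over k = 0,...,11: E = 35/35 + 35/34 + 35/33 + ... + 35/25 + 35/24 = 14.4371.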